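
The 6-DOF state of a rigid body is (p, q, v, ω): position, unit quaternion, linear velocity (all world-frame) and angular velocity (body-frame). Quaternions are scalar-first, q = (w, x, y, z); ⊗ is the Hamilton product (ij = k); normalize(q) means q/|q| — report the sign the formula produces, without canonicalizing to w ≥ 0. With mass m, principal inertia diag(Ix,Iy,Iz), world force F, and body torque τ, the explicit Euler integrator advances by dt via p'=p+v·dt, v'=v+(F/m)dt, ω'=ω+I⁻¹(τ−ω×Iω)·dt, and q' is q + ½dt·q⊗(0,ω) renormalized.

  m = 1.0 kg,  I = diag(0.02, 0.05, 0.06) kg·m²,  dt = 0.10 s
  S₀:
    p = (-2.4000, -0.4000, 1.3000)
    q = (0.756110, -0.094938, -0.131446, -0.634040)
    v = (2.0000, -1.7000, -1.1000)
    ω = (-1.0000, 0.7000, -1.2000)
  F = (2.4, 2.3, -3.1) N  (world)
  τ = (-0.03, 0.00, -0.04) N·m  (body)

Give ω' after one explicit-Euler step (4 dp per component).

angular accel α = (-1.0800, 0.9600, -0.3167)
new body rate ω' = (-1.1080, 0.7960, -1.2317)

ω' = (-1.1080, 0.7960, -1.2317)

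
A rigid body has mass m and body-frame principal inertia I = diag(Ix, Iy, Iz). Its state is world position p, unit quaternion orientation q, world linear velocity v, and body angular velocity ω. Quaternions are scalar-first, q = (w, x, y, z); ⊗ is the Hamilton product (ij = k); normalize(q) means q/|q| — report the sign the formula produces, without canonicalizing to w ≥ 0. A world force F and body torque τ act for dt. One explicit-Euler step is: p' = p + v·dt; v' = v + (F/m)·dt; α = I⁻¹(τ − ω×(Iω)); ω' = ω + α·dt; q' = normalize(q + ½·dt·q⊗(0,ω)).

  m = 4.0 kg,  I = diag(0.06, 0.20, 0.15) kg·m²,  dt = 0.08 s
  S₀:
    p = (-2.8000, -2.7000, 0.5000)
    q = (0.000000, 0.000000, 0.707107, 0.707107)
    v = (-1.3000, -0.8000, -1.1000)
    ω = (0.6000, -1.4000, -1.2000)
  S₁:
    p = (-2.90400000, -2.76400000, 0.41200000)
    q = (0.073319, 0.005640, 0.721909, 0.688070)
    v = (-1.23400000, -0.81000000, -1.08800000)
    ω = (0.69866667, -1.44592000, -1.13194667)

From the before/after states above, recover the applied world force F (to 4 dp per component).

F = (3.3000, -0.5000, 0.6000)

v₁ − v₀ = (0.06600000, -0.01000000, 0.01200000)
F = m·Δv/dt = (3.3000, -0.5000, 0.6000)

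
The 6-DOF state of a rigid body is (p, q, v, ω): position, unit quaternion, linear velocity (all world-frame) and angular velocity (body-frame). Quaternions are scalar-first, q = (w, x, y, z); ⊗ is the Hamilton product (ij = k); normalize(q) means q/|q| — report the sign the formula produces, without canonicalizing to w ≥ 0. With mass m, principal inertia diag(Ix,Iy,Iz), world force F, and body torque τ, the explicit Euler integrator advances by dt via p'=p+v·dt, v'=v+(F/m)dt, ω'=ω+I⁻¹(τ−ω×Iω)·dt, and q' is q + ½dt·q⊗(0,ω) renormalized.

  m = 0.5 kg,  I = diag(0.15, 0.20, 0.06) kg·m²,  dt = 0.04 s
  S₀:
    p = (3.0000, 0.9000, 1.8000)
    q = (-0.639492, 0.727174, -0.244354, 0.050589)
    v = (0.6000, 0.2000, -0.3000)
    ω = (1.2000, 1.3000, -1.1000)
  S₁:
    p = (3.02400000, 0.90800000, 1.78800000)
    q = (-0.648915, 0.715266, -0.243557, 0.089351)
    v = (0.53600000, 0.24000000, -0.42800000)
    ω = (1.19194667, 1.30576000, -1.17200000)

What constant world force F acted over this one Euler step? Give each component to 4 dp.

velocity change Δv = (-0.06400000, 0.04000000, -0.12800000)
m·(v₁−v₀)/dt = (-0.8000, 0.5000, -1.6000)

F = (-0.8000, 0.5000, -1.6000)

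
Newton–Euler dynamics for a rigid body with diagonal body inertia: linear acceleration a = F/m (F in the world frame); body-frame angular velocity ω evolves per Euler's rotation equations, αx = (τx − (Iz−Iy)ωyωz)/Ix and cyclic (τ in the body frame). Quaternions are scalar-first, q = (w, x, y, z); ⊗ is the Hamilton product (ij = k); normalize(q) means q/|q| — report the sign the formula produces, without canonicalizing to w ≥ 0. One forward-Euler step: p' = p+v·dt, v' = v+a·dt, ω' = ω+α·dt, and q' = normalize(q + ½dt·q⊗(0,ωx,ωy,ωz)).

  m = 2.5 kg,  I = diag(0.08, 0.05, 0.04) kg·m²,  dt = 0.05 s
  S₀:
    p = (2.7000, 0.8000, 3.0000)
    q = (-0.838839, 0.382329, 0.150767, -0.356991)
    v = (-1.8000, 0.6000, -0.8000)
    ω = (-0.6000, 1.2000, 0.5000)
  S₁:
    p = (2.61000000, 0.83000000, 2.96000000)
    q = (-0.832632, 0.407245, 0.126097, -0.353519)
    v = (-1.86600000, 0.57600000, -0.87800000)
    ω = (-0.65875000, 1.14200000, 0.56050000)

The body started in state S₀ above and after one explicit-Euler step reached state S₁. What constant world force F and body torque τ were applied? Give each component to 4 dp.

ω₁ − ω₀ = (-0.05875000, -0.05800000, 0.06050000)
precession coupling = (-0.0060, -0.0120, 0.0216)
applied torque τ = (-0.1000, -0.0700, 0.0700)
v₁ − v₀ = (-0.06600000, -0.02400000, -0.07800000)
applied force F = (-3.3000, -1.2000, -3.9000)

F = (-3.3000, -1.2000, -3.9000)
τ = (-0.1000, -0.0700, 0.0700)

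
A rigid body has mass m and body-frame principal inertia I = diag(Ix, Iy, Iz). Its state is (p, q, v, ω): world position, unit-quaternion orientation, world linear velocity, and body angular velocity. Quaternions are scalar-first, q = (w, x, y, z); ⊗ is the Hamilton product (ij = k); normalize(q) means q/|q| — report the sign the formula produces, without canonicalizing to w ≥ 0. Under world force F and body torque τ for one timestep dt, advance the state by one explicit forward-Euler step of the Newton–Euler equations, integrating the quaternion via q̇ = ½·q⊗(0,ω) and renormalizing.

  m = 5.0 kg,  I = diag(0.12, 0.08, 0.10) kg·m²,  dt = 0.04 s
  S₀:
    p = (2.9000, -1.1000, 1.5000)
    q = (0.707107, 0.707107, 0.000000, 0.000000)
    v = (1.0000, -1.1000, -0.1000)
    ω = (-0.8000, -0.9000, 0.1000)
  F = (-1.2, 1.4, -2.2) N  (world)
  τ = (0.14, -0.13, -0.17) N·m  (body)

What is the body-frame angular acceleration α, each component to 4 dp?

α = (1.1817, -1.6050, -1.4120)

gyro term ω×Iω = (-0.0018, -0.0016, -0.0288)
α = I⁻¹(τ − ω×Iω) = (1.1817, -1.6050, -1.4120)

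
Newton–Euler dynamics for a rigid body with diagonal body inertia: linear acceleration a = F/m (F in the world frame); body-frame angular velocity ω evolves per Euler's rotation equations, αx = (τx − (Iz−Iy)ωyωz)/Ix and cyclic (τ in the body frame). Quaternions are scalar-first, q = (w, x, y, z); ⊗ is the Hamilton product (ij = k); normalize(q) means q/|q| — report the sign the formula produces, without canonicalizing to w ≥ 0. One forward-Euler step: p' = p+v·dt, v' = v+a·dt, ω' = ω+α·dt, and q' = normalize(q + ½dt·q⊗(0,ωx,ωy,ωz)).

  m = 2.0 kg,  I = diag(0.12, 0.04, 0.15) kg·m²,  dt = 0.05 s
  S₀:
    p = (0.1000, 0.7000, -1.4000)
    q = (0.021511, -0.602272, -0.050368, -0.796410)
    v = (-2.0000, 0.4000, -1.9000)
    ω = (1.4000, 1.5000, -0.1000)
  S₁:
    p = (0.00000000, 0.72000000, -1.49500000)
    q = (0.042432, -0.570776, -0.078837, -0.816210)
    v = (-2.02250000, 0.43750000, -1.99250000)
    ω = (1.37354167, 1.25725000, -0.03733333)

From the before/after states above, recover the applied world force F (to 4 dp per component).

F = (-0.9000, 1.5000, -3.7000)

Δv = v₁−v₀ = (-0.02250000, 0.03750000, -0.09250000)
m·(v₁−v₀)/dt = (-0.9000, 1.5000, -3.7000)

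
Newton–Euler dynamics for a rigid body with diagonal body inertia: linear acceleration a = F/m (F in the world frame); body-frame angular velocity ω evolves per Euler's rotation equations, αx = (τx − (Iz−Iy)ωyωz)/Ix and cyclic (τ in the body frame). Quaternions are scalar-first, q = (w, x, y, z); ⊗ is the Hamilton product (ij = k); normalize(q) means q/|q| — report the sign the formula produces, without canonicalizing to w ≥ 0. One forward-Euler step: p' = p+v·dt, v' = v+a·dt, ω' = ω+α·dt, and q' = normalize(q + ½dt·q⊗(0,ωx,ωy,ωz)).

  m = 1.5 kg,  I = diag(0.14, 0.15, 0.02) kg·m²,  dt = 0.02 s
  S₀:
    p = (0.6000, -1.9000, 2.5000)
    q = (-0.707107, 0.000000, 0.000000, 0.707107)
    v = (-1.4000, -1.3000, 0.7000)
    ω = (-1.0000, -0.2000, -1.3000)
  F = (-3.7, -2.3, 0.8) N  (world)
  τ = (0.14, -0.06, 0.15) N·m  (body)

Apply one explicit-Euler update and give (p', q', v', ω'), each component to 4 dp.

linear accel F/m = (-2.4667, -1.5333, 0.5333)
p + v·dt = (0.5720, -1.9260, 2.5140)
v' = v + a·dt = (-1.4493, -1.3307, 0.7107)
gyro term ω×Iω = (-0.0338, 0.1560, 0.0020)
(τ − ω×Iω)/I = (1.2414, -1.4400, 7.4000)
new body rate ω' = (-0.9752, -0.2288, -1.1520)
Hamilton product q⊗(0,ω) = (0.9192391, 0.8485284, -0.5656856, 0.9192391)
q + ½dt·q⊗(0,ω), renormalized = (-0.6978, 0.0085, -0.0057, 0.7162)

p' = (0.5720, -1.9260, 2.5140)
q' = (-0.6978, 0.0085, -0.0057, 0.7162)
v' = (-1.4493, -1.3307, 0.7107)
ω' = (-0.9752, -0.2288, -1.1520)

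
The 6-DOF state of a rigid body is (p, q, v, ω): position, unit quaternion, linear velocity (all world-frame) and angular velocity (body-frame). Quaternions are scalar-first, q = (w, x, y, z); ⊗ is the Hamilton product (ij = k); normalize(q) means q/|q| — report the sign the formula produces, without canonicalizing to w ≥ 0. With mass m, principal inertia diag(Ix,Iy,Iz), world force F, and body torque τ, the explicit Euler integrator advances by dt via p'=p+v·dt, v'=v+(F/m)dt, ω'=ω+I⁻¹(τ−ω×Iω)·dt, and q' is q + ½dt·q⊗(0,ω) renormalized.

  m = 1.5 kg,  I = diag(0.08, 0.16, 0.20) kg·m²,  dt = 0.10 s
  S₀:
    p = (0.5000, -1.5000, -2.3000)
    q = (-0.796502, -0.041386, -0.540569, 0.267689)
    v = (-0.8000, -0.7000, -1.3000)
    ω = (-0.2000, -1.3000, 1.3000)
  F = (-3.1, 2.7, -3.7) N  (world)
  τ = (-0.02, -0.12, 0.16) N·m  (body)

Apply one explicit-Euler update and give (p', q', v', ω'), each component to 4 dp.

p' = p + v·dt = (0.4200, -1.5700, -2.4300)
v' = v + a·dt = (-1.0067, -0.5200, -1.5467)
gyro term ω×Iω = (-0.0676, 0.0312, 0.0208)
α = I⁻¹(τ − ω×Iω) = (0.5950, -0.9450, 0.6960)
new body rate ω' = (-0.1405, -1.3945, 1.3696)
q⊗(0,ω) = (-1.0590126, -0.1954436, 1.0357166, -1.0897646)
q' = normalize(q + ½dt·q⊗(0,ω)) = (-0.8458, -0.0509, -0.4867, 0.2123)

p' = (0.4200, -1.5700, -2.4300)
q' = (-0.8458, -0.0509, -0.4867, 0.2123)
v' = (-1.0067, -0.5200, -1.5467)
ω' = (-0.1405, -1.3945, 1.3696)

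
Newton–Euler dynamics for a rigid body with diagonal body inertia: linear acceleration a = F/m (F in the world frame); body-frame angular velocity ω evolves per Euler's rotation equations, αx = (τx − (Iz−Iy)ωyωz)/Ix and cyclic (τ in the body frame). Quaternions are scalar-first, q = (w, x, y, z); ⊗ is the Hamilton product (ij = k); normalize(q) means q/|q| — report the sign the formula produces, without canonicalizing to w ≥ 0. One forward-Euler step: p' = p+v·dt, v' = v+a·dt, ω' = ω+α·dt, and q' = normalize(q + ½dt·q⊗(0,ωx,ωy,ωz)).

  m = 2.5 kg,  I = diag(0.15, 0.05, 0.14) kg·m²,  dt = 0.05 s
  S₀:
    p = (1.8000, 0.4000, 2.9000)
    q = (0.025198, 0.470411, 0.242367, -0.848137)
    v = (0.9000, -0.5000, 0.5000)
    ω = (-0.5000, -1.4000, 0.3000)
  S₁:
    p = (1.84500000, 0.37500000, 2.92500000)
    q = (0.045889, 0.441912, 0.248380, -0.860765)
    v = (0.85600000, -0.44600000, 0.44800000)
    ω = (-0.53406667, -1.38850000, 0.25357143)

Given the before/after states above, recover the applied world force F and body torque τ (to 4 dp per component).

Δω = ω₁−ω₀ = (-0.03406667, 0.01150000, -0.04642857)
τ = I·(Δω/dt) + ω₀×(Iω₀) = (-0.1400, 0.0100, -0.2000)
Δv = v₁−v₀ = (-0.04400000, 0.05400000, -0.05200000)
F = m·Δv/dt = (-2.2000, 2.7000, -2.6000)

F = (-2.2000, 2.7000, -2.6000)
τ = (-0.1400, 0.0100, -0.2000)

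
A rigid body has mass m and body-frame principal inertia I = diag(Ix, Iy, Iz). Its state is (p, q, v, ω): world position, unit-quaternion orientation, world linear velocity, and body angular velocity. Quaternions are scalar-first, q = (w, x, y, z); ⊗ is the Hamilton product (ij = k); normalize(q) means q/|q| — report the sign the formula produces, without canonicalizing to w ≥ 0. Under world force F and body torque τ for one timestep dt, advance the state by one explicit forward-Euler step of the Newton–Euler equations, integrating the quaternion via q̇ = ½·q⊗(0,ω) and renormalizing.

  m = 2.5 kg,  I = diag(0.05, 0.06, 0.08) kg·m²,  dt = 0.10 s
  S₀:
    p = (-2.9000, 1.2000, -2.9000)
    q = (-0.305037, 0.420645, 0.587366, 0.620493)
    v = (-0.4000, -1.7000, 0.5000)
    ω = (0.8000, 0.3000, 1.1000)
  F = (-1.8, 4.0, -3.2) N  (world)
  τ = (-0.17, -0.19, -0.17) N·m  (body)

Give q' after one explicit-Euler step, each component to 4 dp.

2q̇ = q⊗(0,ω) = (-1.1952681, 0.2159251, -0.0578262, -0.6792400)
updated quaternion q' = (-0.3639, 0.4304, 0.5831, 0.5851)

q' = (-0.3639, 0.4304, 0.5831, 0.5851)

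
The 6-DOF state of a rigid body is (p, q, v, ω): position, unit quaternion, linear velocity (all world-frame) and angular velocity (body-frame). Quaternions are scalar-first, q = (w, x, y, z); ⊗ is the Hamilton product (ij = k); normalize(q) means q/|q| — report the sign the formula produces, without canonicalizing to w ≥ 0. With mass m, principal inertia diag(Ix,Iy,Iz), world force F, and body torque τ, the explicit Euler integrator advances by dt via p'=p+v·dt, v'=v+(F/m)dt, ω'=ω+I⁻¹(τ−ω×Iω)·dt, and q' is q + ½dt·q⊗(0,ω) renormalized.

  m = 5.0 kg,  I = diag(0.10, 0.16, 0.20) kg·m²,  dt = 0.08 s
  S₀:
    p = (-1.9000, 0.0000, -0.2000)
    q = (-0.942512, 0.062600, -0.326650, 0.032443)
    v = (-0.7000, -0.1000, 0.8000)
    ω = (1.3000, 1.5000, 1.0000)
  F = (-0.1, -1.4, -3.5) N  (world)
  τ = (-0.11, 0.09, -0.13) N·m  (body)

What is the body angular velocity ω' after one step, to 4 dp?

ω' = (1.1640, 1.6100, 0.9012)

ω×(Iω) gyroscopic = (0.0600, -0.1300, 0.1170)
angular accel α = (-1.7000, 1.3750, -1.2350)
ω + α·dt = (1.1640, 1.6100, 0.9012)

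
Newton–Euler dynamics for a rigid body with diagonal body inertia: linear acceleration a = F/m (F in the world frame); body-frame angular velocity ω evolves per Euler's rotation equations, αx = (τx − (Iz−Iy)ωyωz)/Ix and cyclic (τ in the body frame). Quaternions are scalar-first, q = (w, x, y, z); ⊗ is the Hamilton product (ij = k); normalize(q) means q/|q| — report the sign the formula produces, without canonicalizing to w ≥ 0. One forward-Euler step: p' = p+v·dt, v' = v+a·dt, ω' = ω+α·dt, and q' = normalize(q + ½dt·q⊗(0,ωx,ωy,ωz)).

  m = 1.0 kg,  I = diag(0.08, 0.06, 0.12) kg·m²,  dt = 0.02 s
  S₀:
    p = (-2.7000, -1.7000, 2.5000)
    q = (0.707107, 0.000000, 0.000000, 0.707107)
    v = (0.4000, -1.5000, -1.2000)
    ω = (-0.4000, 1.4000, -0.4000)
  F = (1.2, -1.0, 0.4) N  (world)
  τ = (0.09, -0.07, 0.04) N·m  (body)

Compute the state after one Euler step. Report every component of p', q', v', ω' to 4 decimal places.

a = F/m = (1.2000, -1.0000, 0.4000)
new position p' = (-2.6920, -1.7300, 2.4760)
v' = v + a·dt = (0.4240, -1.5200, -1.1920)
(τ − ω×Iω)/I = (1.5450, -1.0600, 0.2400)
ω + α·dt = (-0.3691, 1.3788, -0.3952)
q⊗(0,ω) = (0.2828428, -1.2727926, 0.7071070, -0.2828428)
updated quaternion q' = (0.7099, -0.0127, 0.0071, 0.7042)

p' = (-2.6920, -1.7300, 2.4760)
q' = (0.7099, -0.0127, 0.0071, 0.7042)
v' = (0.4240, -1.5200, -1.1920)
ω' = (-0.3691, 1.3788, -0.3952)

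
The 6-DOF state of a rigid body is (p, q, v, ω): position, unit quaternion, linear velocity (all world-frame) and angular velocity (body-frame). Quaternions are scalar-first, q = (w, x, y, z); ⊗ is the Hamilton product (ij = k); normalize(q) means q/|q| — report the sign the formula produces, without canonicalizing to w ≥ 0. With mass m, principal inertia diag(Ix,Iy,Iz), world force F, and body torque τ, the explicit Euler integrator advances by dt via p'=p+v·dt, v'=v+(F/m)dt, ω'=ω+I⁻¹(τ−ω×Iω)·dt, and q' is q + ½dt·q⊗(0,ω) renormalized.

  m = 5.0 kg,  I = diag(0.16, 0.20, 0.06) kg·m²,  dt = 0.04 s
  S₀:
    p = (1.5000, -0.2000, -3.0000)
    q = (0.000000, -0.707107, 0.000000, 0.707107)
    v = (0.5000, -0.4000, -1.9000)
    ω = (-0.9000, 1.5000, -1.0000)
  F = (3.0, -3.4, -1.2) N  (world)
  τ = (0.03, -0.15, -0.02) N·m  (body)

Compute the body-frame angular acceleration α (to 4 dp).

ω×(Iω) gyroscopic = (0.2100, 0.0900, -0.0540)
α = I⁻¹(τ − ω×Iω) = (-1.1250, -1.2000, 0.5667)

α = (-1.1250, -1.2000, 0.5667)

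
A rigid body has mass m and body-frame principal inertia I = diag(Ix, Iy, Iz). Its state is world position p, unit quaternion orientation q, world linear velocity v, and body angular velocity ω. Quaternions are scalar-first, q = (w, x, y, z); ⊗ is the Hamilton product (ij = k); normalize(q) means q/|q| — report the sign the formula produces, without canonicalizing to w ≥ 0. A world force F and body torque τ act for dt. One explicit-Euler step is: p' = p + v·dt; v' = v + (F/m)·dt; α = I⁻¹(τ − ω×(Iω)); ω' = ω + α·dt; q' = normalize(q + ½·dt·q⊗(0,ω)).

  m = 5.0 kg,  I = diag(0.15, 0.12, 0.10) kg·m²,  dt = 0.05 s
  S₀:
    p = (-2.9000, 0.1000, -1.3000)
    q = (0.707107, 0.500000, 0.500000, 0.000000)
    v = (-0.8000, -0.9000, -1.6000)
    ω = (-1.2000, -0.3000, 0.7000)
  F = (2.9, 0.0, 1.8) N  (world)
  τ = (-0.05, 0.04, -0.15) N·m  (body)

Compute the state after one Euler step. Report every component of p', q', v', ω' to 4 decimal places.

linear accel F/m = (0.5800, 0.0000, 0.3600)
p' = p + v·dt = (-2.9400, 0.0550, -1.3800)
v + (F/m)dt = (-0.7710, -0.9000, -1.5820)
gyro term ω×Iω = (0.0042, -0.0420, -0.0108)
α = I⁻¹(τ − ω×Iω) = (-0.3613, 0.6833, -1.3920)
ω' = ω + α·dt = (-1.2181, -0.2658, 0.6304)
q⊗(0,ω) = (0.7500000, -0.4985284, -0.5621321, 0.9449749)
q' = normalize(q + ½dt·q⊗(0,ω)) = (0.7254, 0.4872, 0.4856, 0.0236)

p' = (-2.9400, 0.0550, -1.3800)
q' = (0.7254, 0.4872, 0.4856, 0.0236)
v' = (-0.7710, -0.9000, -1.5820)
ω' = (-1.2181, -0.2658, 0.6304)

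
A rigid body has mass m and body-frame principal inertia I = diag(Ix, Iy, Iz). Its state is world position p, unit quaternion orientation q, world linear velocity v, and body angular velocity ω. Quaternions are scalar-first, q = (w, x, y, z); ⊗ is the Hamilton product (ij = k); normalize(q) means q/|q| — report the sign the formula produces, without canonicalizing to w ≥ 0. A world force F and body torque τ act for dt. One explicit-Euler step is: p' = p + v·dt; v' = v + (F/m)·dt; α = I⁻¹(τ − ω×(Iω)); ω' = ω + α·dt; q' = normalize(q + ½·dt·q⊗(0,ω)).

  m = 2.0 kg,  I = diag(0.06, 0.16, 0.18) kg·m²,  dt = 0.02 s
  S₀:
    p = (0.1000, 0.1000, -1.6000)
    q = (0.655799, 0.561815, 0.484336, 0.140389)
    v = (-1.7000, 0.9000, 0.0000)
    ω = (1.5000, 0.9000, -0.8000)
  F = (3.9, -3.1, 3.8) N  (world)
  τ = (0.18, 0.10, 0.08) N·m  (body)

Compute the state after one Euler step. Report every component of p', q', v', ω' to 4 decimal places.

angular accel α = (3.2400, -0.2750, -0.3056)
ω + α·dt = (1.5648, 0.8945, -0.8061)
2q̇ = q⊗(0,ω) = (-1.1663137, 0.4698796, 1.2502546, -0.7455097)
q' = normalize(q + ½dt·q⊗(0,ω)) = (0.6440, 0.5664, 0.4967, 0.1329)
a = (1.9500, -1.5500, 1.9000)
p' = p + v·dt = (0.0660, 0.1180, -1.6000)
v + (F/m)dt = (-1.6610, 0.8690, 0.0380)

p' = (0.0660, 0.1180, -1.6000)
q' = (0.6440, 0.5664, 0.4967, 0.1329)
v' = (-1.6610, 0.8690, 0.0380)
ω' = (1.5648, 0.8945, -0.8061)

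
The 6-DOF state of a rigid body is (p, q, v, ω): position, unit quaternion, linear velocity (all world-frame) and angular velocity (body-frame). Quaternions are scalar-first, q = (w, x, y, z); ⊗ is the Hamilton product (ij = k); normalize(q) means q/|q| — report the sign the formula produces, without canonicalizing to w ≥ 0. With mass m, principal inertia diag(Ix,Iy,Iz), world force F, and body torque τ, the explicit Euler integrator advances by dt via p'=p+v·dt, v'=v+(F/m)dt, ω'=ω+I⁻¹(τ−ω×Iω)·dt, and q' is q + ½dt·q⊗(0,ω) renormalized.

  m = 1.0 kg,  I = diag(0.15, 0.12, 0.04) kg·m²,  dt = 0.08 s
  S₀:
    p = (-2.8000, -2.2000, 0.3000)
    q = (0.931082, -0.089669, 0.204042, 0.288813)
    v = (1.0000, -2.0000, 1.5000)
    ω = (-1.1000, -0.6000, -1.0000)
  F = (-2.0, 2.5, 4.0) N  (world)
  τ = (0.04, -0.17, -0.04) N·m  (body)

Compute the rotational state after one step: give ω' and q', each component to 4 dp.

ω' = (-1.0531, -0.7940, -1.0404)
q' = (0.9417, -0.1316, 0.1651, 0.2622)

(τ − ω×Iω)/I = (0.5867, -2.4250, -0.5050)
new body rate ω' = (-1.0531, -0.7940, -1.0404)
2q̇ = q⊗(0,ω) = (0.3126023, -1.0549444, -0.9660125, -0.6528344)
q + ½dt·q⊗(0,ω), renormalized = (0.9417, -0.1316, 0.1651, 0.2622)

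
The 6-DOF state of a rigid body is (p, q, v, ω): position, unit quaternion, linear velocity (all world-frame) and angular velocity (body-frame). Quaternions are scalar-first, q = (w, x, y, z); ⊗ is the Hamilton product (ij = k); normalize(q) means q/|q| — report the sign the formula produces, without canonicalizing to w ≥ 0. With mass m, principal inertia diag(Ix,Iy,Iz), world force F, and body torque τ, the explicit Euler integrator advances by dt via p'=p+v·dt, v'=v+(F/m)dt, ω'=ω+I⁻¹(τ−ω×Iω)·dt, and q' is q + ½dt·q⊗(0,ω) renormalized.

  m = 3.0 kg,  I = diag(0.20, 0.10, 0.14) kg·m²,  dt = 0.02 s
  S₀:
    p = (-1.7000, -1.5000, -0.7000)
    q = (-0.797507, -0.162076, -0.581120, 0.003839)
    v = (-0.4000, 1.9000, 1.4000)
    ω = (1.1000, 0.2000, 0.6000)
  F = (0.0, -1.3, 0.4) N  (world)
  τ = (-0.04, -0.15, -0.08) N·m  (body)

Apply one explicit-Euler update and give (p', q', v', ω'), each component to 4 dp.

gyro term ω×Iω = (0.0048, 0.0396, -0.0220)
α = I⁻¹(τ − ω×Iω) = (-0.2240, -1.8960, -0.4143)
ω' = ω + α·dt = (1.0955, 0.1621, 0.5917)
2q̇ = q⊗(0,ω) = (0.2922042, -1.2266975, -0.0580329, 0.1283126)
q' = normalize(q + ½dt·q⊗(0,ω)) = (-0.7945, -0.1743, -0.5817, 0.0051)
a = (0.0000, -0.4333, 0.1333)
new position p' = (-1.7080, -1.4620, -0.6720)
new velocity v' = (-0.4000, 1.8913, 1.4027)

p' = (-1.7080, -1.4620, -0.6720)
q' = (-0.7945, -0.1743, -0.5817, 0.0051)
v' = (-0.4000, 1.8913, 1.4027)
ω' = (1.0955, 0.1621, 0.5917)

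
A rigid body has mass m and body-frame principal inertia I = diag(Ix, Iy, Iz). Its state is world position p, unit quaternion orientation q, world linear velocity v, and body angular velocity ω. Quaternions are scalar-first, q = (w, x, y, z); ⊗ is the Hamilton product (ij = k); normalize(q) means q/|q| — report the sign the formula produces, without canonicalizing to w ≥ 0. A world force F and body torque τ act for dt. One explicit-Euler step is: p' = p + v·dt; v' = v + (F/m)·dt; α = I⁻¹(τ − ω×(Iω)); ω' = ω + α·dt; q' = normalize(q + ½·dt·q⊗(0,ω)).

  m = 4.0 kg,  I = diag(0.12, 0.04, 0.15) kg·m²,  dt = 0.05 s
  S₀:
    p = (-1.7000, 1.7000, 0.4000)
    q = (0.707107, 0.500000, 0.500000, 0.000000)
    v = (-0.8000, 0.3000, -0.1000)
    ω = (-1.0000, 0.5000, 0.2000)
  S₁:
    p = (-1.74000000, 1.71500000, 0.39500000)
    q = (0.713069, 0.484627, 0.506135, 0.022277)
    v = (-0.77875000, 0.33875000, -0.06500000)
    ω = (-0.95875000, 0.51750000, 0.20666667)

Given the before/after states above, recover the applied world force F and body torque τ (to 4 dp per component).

F = (1.7000, 3.1000, 2.8000)
τ = (0.1100, 0.0200, 0.0600)

rate change Δω = (0.04125000, 0.01750000, 0.00666667)
applied torque τ = (0.1100, 0.0200, 0.0600)
velocity change Δv = (0.02125000, 0.03875000, 0.03500000)
F = m·Δv/dt = (1.7000, 3.1000, 2.8000)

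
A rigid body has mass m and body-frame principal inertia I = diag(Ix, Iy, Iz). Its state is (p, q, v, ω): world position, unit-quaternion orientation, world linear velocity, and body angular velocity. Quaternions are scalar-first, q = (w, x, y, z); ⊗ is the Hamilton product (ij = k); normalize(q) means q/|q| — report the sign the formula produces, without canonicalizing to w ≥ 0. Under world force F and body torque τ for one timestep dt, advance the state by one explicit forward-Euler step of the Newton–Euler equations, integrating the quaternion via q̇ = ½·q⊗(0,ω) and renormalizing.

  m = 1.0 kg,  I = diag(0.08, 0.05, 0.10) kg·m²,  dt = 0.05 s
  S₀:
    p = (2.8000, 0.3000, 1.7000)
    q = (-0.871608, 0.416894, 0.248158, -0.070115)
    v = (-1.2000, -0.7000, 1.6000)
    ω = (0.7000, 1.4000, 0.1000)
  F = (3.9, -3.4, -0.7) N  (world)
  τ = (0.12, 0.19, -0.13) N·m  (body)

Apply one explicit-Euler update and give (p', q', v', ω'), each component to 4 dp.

(τ − ω×Iω)/I = (1.4125, 3.8280, -1.0060)
ω' = ω + α·dt = (0.7706, 1.5914, 0.0497)
Hamilton product q⊗(0,ω) = (-0.6322355, -0.4871488, -1.3110211, 0.3227802)
updated quaternion q' = (-0.8867, 0.4044, 0.2152, -0.0620)
p + v·dt = (2.7400, 0.2650, 1.7800)
v' = v + a·dt = (-1.0050, -0.8700, 1.5650)

p' = (2.7400, 0.2650, 1.7800)
q' = (-0.8867, 0.4044, 0.2152, -0.0620)
v' = (-1.0050, -0.8700, 1.5650)
ω' = (0.7706, 1.5914, 0.0497)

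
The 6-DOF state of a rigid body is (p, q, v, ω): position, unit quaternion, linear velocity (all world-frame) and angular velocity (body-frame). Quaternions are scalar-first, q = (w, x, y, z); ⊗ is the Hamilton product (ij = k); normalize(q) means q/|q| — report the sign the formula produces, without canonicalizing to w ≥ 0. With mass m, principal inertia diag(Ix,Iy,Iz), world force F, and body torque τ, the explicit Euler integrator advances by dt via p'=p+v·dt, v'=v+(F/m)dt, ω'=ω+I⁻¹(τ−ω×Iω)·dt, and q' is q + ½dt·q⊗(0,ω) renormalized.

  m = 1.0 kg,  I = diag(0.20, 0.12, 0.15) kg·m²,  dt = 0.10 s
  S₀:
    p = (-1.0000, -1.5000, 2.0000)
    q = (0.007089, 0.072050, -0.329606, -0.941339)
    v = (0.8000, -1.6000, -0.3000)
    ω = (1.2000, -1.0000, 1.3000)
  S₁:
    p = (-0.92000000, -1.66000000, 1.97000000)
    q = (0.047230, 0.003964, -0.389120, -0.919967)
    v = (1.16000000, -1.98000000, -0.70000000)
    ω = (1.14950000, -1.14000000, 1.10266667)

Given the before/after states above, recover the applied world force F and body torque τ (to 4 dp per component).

F = (3.6000, -3.8000, -4.0000)
τ = (-0.1400, -0.0900, -0.2000)

rate change Δω = (-0.05050000, -0.14000000, -0.19733333)
τ = I·(Δω/dt) + ω₀×(Iω₀) = (-0.1400, -0.0900, -0.2000)
v₁ − v₀ = (0.36000000, -0.38000000, -0.40000000)
F = m·Δv/dt = (3.6000, -3.8000, -4.0000)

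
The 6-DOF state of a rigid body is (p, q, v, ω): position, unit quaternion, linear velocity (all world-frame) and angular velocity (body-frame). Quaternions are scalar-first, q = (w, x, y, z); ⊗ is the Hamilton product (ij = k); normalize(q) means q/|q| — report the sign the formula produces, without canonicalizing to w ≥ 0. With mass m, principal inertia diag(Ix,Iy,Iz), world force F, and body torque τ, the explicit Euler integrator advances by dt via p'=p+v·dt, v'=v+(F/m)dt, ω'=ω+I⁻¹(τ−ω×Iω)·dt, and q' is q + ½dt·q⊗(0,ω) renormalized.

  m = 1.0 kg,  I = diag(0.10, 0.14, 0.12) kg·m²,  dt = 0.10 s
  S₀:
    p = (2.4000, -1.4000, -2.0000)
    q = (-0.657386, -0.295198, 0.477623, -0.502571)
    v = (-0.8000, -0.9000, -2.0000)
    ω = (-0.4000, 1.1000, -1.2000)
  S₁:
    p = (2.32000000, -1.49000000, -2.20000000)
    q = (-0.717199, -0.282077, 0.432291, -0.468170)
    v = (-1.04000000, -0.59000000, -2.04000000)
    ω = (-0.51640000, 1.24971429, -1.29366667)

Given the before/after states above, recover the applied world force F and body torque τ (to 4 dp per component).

Δv = v₁−v₀ = (-0.24000000, 0.31000000, -0.04000000)
m·(v₁−v₀)/dt = (-2.4000, 3.1000, -0.4000)
rate change Δω = (-0.11640000, 0.14971429, -0.09366667)
applied torque τ = (-0.0900, 0.2000, -0.1300)

F = (-2.4000, 3.1000, -0.4000)
τ = (-0.0900, 0.2000, -0.1300)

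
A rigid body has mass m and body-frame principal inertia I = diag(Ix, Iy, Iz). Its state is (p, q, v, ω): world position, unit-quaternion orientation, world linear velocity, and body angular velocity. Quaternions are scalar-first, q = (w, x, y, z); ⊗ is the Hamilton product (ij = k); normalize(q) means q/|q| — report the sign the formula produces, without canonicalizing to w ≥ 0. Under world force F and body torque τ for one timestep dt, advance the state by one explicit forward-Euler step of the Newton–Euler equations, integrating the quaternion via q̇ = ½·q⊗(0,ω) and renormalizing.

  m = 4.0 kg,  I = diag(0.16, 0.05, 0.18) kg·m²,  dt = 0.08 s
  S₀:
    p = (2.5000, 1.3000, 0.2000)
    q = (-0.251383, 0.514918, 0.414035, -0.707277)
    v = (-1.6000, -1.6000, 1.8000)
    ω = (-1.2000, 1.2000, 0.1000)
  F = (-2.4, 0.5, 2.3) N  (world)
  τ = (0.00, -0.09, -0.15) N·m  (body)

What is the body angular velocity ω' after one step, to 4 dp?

ω' = (-1.2078, 1.0522, -0.0371)

ω×(Iω) gyroscopic = (0.0156, 0.0024, 0.1584)
angular accel α = (-0.0975, -1.8480, -1.7133)
new body rate ω' = (-1.2078, 1.0522, -0.0371)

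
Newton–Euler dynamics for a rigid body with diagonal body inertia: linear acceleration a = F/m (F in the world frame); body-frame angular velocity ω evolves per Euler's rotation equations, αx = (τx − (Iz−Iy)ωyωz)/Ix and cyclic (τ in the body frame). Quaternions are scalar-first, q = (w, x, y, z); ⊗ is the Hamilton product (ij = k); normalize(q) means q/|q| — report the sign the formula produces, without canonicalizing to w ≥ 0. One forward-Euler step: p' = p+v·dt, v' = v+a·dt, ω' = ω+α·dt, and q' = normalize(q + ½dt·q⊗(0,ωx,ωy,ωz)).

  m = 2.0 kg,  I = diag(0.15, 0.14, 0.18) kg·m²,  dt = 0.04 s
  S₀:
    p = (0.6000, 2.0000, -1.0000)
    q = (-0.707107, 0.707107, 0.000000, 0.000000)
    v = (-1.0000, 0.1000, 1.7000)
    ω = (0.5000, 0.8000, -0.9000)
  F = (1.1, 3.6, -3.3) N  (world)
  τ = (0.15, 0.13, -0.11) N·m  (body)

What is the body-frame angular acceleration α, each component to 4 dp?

gyro term ω×Iω = (-0.0288, 0.0135, -0.0040)
angular accel α = (1.1920, 0.8321, -0.5889)

α = (1.1920, 0.8321, -0.5889)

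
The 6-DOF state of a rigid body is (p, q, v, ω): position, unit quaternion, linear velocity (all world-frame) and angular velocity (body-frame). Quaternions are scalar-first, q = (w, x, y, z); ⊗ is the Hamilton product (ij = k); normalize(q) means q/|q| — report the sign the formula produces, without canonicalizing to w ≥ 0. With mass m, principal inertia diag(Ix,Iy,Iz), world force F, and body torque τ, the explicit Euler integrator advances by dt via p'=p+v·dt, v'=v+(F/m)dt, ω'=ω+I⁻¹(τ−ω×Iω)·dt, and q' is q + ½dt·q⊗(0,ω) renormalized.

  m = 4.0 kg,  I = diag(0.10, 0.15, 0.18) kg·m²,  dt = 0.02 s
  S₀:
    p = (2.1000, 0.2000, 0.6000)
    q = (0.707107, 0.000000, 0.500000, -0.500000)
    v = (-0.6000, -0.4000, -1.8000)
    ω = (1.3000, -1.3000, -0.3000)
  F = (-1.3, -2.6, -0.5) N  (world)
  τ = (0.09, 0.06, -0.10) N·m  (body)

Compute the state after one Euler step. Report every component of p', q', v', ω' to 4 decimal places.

linear accel F/m = (-0.3250, -0.6500, -0.1250)
p' = p + v·dt = (2.0880, 0.1920, 0.5640)
new velocity v' = (-0.6065, -0.4130, -1.8025)
(τ − ω×Iω)/I = (0.7830, 0.1920, -0.0861)
new body rate ω' = (1.3157, -1.2962, -0.3017)
Hamilton product q⊗(0,ω) = (0.5000000, 0.1192391, -1.5692391, -0.8621321)
q' = normalize(q + ½dt·q⊗(0,ω)) = (0.7120, 0.0012, 0.4842, -0.5085)

p' = (2.0880, 0.1920, 0.5640)
q' = (0.7120, 0.0012, 0.4842, -0.5085)
v' = (-0.6065, -0.4130, -1.8025)
ω' = (1.3157, -1.2962, -0.3017)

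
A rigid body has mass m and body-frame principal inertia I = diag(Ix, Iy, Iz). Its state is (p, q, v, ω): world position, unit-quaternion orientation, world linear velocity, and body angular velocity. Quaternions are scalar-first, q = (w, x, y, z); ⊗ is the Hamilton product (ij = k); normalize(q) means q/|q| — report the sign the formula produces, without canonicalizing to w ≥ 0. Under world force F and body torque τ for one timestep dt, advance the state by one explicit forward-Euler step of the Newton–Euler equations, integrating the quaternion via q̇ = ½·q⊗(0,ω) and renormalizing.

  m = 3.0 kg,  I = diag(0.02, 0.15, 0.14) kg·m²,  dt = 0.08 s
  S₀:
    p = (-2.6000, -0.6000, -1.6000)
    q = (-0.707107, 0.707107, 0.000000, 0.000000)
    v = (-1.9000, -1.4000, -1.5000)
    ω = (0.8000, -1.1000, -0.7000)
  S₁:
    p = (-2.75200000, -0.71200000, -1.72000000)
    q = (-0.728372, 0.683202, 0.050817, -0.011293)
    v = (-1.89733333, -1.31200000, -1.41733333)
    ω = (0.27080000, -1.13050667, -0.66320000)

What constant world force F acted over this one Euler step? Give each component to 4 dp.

F = (0.1000, 3.3000, 3.1000)

Δv = v₁−v₀ = (0.00266667, 0.08800000, 0.08266667)
applied force F = (0.1000, 3.3000, 3.1000)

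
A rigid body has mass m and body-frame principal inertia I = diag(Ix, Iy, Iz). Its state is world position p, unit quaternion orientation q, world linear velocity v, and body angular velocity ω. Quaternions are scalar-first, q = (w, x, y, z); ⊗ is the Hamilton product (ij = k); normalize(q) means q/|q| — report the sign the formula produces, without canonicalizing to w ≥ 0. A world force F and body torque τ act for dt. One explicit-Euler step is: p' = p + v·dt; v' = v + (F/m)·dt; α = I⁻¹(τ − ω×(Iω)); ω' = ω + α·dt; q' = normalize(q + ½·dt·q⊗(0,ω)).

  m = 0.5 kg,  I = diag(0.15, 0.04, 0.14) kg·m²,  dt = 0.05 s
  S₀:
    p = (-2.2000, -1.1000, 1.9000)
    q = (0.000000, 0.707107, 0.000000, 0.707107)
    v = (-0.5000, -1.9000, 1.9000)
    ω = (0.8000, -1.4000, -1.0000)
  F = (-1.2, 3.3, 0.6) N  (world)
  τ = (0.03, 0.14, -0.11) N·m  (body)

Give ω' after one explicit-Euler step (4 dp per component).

ω×(Iω) gyroscopic = (0.1400, -0.0080, 0.1232)
(τ − ω×Iω)/I = (-0.7333, 3.7000, -1.6657)
new body rate ω' = (0.7633, -1.2150, -1.0833)

ω' = (0.7633, -1.2150, -1.0833)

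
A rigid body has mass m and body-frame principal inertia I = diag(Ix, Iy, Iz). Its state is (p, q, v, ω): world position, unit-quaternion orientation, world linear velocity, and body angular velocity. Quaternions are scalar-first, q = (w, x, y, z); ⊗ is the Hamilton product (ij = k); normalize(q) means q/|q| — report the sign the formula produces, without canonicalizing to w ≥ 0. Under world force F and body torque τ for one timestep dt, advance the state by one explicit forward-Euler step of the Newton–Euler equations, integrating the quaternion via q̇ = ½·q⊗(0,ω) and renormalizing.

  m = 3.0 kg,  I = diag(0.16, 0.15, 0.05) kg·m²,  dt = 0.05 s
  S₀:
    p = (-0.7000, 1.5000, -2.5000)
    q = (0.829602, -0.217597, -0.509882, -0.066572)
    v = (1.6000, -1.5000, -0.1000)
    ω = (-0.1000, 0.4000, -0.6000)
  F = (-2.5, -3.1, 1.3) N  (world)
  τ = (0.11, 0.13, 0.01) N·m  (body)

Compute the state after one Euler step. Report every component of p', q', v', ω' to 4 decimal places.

angular accel α = (0.5375, 0.8227, 0.1920)
ω' = ω + α·dt = (-0.0731, 0.4411, -0.5904)
2q̇ = q⊗(0,ω) = (0.1422499, 0.2495978, 0.2079398, -0.6357882)
updated quaternion q' = (0.8330, -0.2113, -0.5046, -0.0825)
linear accel F/m = (-0.8333, -1.0333, 0.4333)
new position p' = (-0.6200, 1.4250, -2.5050)
new velocity v' = (1.5583, -1.5517, -0.0783)

p' = (-0.6200, 1.4250, -2.5050)
q' = (0.8330, -0.2113, -0.5046, -0.0825)
v' = (1.5583, -1.5517, -0.0783)
ω' = (-0.0731, 0.4411, -0.5904)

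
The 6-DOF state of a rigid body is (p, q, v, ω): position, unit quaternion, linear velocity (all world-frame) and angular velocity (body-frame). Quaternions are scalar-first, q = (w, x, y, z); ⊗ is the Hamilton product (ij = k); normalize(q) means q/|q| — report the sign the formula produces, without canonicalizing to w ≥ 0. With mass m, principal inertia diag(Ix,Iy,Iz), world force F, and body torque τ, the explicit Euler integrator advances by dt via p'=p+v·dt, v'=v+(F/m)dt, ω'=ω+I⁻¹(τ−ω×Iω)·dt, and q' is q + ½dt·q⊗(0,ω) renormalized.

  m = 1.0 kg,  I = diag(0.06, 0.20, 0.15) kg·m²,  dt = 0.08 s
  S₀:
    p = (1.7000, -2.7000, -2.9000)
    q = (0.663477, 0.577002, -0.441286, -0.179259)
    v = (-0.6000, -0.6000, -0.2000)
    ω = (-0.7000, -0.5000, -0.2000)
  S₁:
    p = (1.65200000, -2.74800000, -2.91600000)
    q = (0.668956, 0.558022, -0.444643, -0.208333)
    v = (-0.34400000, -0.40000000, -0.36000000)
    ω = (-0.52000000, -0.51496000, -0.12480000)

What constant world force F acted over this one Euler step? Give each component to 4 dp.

F = (3.2000, 2.5000, -2.0000)

velocity change Δv = (0.25600000, 0.20000000, -0.16000000)
applied force F = (3.2000, 2.5000, -2.0000)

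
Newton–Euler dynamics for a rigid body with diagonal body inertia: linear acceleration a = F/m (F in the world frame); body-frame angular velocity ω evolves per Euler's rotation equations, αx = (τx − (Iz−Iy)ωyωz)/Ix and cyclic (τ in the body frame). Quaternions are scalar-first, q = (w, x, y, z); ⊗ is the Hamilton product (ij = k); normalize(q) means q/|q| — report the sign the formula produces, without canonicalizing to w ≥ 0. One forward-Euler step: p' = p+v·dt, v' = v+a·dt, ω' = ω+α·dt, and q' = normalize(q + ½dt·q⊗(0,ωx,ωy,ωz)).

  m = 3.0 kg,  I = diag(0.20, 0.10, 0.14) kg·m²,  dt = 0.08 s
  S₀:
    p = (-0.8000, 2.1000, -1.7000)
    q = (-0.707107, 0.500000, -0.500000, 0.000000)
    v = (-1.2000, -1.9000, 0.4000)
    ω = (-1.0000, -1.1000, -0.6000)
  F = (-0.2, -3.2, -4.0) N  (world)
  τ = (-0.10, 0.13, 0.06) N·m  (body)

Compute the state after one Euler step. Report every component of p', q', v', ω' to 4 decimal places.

a = F/m = (-0.0667, -1.0667, -1.3333)
p + v·dt = (-0.8960, 1.9480, -1.6680)
v' = v + a·dt = (-1.2053, -1.9853, 0.2933)
precession coupling ω×(Iω) = (0.0264, 0.0360, -0.1100)
(τ − ω×Iω)/I = (-0.6320, 0.9400, 1.2143)
ω' = ω + α·dt = (-1.0506, -1.0248, -0.5029)
Hamilton product q⊗(0,ω) = (-0.0500000, 1.0071070, 1.0778177, -0.6257358)
updated quaternion q' = (-0.7077, 0.5392, -0.4560, -0.0250)

p' = (-0.8960, 1.9480, -1.6680)
q' = (-0.7077, 0.5392, -0.4560, -0.0250)
v' = (-1.2053, -1.9853, 0.2933)
ω' = (-1.0506, -1.0248, -0.5029)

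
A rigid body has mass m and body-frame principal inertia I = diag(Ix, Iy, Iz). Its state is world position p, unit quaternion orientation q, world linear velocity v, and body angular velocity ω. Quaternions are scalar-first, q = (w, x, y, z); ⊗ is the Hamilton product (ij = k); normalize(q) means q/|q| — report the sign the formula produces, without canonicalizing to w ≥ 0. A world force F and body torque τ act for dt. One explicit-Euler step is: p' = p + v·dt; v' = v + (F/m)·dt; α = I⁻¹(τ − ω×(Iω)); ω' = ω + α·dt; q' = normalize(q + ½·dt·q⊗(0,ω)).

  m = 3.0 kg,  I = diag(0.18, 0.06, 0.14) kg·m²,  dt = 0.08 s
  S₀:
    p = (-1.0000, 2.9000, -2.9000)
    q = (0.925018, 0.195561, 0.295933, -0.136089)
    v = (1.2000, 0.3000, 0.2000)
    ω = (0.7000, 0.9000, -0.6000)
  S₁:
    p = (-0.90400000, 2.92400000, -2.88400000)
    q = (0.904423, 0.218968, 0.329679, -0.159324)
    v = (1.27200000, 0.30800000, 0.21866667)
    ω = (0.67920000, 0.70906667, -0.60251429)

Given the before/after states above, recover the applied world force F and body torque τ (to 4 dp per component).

F = (2.7000, 0.3000, 0.7000)
τ = (-0.0900, -0.1600, -0.0800)

rate change Δω = (-0.02080000, -0.19093333, -0.00251429)
precession coupling = (-0.0432, -0.0168, -0.0756)
I·α + gyro = (-0.0900, -0.1600, -0.0800)
velocity change Δv = (0.07200000, 0.00800000, 0.01866667)
F = m·Δv/dt = (2.7000, 0.3000, 0.7000)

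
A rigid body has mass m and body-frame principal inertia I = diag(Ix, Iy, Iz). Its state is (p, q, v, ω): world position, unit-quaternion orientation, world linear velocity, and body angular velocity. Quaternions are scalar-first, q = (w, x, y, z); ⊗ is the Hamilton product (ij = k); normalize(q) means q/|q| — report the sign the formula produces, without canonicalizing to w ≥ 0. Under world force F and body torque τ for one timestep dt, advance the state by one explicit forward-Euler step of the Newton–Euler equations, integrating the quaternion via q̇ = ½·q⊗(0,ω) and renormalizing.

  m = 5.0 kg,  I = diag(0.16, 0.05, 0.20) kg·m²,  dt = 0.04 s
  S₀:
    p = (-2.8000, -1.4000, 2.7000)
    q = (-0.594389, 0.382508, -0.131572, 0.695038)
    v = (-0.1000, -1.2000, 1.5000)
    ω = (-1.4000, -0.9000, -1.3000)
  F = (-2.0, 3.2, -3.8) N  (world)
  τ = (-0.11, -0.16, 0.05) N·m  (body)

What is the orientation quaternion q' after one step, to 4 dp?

q' = (-0.5675, 0.4147, -0.1303, 0.6993)

q⊗(0,ω) = (1.3206458, 1.6287224, 0.0591573, 0.2442477)
q' = normalize(q + ½dt·q⊗(0,ω)) = (-0.5675, 0.4147, -0.1303, 0.6993)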